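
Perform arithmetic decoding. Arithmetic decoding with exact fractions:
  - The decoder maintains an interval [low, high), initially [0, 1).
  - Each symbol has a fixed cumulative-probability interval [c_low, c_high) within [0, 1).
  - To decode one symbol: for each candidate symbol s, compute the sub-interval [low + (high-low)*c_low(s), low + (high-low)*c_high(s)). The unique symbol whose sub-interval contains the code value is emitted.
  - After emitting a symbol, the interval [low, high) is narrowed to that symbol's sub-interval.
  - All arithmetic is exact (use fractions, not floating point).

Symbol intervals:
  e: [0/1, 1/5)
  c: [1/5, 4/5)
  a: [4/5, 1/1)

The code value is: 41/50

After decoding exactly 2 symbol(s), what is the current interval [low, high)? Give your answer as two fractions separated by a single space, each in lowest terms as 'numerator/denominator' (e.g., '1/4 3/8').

Answer: 4/5 21/25

Derivation:
Step 1: interval [0/1, 1/1), width = 1/1 - 0/1 = 1/1
  'e': [0/1 + 1/1*0/1, 0/1 + 1/1*1/5) = [0/1, 1/5)
  'c': [0/1 + 1/1*1/5, 0/1 + 1/1*4/5) = [1/5, 4/5)
  'a': [0/1 + 1/1*4/5, 0/1 + 1/1*1/1) = [4/5, 1/1) <- contains code 41/50
  emit 'a', narrow to [4/5, 1/1)
Step 2: interval [4/5, 1/1), width = 1/1 - 4/5 = 1/5
  'e': [4/5 + 1/5*0/1, 4/5 + 1/5*1/5) = [4/5, 21/25) <- contains code 41/50
  'c': [4/5 + 1/5*1/5, 4/5 + 1/5*4/5) = [21/25, 24/25)
  'a': [4/5 + 1/5*4/5, 4/5 + 1/5*1/1) = [24/25, 1/1)
  emit 'e', narrow to [4/5, 21/25)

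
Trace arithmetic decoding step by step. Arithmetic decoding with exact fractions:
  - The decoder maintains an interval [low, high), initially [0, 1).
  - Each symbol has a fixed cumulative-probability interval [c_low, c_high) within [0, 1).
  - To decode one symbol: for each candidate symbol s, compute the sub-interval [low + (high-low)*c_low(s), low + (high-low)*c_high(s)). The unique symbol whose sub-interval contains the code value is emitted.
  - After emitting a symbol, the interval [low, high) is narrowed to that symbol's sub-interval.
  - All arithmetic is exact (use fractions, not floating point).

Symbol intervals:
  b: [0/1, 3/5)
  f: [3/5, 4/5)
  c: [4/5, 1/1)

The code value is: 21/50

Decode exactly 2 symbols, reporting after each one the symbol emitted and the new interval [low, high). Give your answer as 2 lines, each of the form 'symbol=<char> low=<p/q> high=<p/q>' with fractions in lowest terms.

Answer: symbol=b low=0/1 high=3/5
symbol=f low=9/25 high=12/25

Derivation:
Step 1: interval [0/1, 1/1), width = 1/1 - 0/1 = 1/1
  'b': [0/1 + 1/1*0/1, 0/1 + 1/1*3/5) = [0/1, 3/5) <- contains code 21/50
  'f': [0/1 + 1/1*3/5, 0/1 + 1/1*4/5) = [3/5, 4/5)
  'c': [0/1 + 1/1*4/5, 0/1 + 1/1*1/1) = [4/5, 1/1)
  emit 'b', narrow to [0/1, 3/5)
Step 2: interval [0/1, 3/5), width = 3/5 - 0/1 = 3/5
  'b': [0/1 + 3/5*0/1, 0/1 + 3/5*3/5) = [0/1, 9/25)
  'f': [0/1 + 3/5*3/5, 0/1 + 3/5*4/5) = [9/25, 12/25) <- contains code 21/50
  'c': [0/1 + 3/5*4/5, 0/1 + 3/5*1/1) = [12/25, 3/5)
  emit 'f', narrow to [9/25, 12/25)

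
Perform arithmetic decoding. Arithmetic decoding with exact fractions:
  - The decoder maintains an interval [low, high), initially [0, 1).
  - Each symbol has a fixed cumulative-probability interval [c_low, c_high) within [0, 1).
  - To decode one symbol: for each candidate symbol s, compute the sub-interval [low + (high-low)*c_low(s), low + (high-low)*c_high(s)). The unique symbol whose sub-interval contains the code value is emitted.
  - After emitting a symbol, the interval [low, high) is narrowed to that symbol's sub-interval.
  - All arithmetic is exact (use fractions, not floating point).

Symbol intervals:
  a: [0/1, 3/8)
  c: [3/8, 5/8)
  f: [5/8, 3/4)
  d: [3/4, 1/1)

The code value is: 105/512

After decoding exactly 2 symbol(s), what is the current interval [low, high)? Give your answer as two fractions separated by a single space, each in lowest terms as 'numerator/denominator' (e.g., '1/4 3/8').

Step 1: interval [0/1, 1/1), width = 1/1 - 0/1 = 1/1
  'a': [0/1 + 1/1*0/1, 0/1 + 1/1*3/8) = [0/1, 3/8) <- contains code 105/512
  'c': [0/1 + 1/1*3/8, 0/1 + 1/1*5/8) = [3/8, 5/8)
  'f': [0/1 + 1/1*5/8, 0/1 + 1/1*3/4) = [5/8, 3/4)
  'd': [0/1 + 1/1*3/4, 0/1 + 1/1*1/1) = [3/4, 1/1)
  emit 'a', narrow to [0/1, 3/8)
Step 2: interval [0/1, 3/8), width = 3/8 - 0/1 = 3/8
  'a': [0/1 + 3/8*0/1, 0/1 + 3/8*3/8) = [0/1, 9/64)
  'c': [0/1 + 3/8*3/8, 0/1 + 3/8*5/8) = [9/64, 15/64) <- contains code 105/512
  'f': [0/1 + 3/8*5/8, 0/1 + 3/8*3/4) = [15/64, 9/32)
  'd': [0/1 + 3/8*3/4, 0/1 + 3/8*1/1) = [9/32, 3/8)
  emit 'c', narrow to [9/64, 15/64)

Answer: 9/64 15/64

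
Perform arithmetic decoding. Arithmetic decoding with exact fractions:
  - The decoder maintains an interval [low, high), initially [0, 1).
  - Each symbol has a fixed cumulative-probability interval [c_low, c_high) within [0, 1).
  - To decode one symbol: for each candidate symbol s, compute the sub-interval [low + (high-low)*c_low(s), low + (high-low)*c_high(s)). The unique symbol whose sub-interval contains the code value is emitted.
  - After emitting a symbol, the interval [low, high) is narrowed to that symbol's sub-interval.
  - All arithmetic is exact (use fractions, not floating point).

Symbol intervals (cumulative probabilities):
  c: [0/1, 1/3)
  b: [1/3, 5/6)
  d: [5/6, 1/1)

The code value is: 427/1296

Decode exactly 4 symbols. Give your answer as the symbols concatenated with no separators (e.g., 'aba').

Answer: cddb

Derivation:
Step 1: interval [0/1, 1/1), width = 1/1 - 0/1 = 1/1
  'c': [0/1 + 1/1*0/1, 0/1 + 1/1*1/3) = [0/1, 1/3) <- contains code 427/1296
  'b': [0/1 + 1/1*1/3, 0/1 + 1/1*5/6) = [1/3, 5/6)
  'd': [0/1 + 1/1*5/6, 0/1 + 1/1*1/1) = [5/6, 1/1)
  emit 'c', narrow to [0/1, 1/3)
Step 2: interval [0/1, 1/3), width = 1/3 - 0/1 = 1/3
  'c': [0/1 + 1/3*0/1, 0/1 + 1/3*1/3) = [0/1, 1/9)
  'b': [0/1 + 1/3*1/3, 0/1 + 1/3*5/6) = [1/9, 5/18)
  'd': [0/1 + 1/3*5/6, 0/1 + 1/3*1/1) = [5/18, 1/3) <- contains code 427/1296
  emit 'd', narrow to [5/18, 1/3)
Step 3: interval [5/18, 1/3), width = 1/3 - 5/18 = 1/18
  'c': [5/18 + 1/18*0/1, 5/18 + 1/18*1/3) = [5/18, 8/27)
  'b': [5/18 + 1/18*1/3, 5/18 + 1/18*5/6) = [8/27, 35/108)
  'd': [5/18 + 1/18*5/6, 5/18 + 1/18*1/1) = [35/108, 1/3) <- contains code 427/1296
  emit 'd', narrow to [35/108, 1/3)
Step 4: interval [35/108, 1/3), width = 1/3 - 35/108 = 1/108
  'c': [35/108 + 1/108*0/1, 35/108 + 1/108*1/3) = [35/108, 53/162)
  'b': [35/108 + 1/108*1/3, 35/108 + 1/108*5/6) = [53/162, 215/648) <- contains code 427/1296
  'd': [35/108 + 1/108*5/6, 35/108 + 1/108*1/1) = [215/648, 1/3)
  emit 'b', narrow to [53/162, 215/648)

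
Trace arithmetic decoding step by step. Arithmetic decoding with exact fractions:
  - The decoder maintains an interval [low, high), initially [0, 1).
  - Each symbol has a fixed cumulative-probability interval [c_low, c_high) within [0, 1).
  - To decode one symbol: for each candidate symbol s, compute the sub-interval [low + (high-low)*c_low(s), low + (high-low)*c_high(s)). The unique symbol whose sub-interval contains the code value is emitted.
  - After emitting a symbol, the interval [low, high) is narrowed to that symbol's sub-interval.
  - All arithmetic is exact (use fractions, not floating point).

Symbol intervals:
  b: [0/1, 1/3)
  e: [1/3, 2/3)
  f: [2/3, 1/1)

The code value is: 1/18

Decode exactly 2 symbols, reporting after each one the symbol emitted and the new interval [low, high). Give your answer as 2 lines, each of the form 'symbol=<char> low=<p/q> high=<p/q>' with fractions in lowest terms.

Answer: symbol=b low=0/1 high=1/3
symbol=b low=0/1 high=1/9

Derivation:
Step 1: interval [0/1, 1/1), width = 1/1 - 0/1 = 1/1
  'b': [0/1 + 1/1*0/1, 0/1 + 1/1*1/3) = [0/1, 1/3) <- contains code 1/18
  'e': [0/1 + 1/1*1/3, 0/1 + 1/1*2/3) = [1/3, 2/3)
  'f': [0/1 + 1/1*2/3, 0/1 + 1/1*1/1) = [2/3, 1/1)
  emit 'b', narrow to [0/1, 1/3)
Step 2: interval [0/1, 1/3), width = 1/3 - 0/1 = 1/3
  'b': [0/1 + 1/3*0/1, 0/1 + 1/3*1/3) = [0/1, 1/9) <- contains code 1/18
  'e': [0/1 + 1/3*1/3, 0/1 + 1/3*2/3) = [1/9, 2/9)
  'f': [0/1 + 1/3*2/3, 0/1 + 1/3*1/1) = [2/9, 1/3)
  emit 'b', narrow to [0/1, 1/9)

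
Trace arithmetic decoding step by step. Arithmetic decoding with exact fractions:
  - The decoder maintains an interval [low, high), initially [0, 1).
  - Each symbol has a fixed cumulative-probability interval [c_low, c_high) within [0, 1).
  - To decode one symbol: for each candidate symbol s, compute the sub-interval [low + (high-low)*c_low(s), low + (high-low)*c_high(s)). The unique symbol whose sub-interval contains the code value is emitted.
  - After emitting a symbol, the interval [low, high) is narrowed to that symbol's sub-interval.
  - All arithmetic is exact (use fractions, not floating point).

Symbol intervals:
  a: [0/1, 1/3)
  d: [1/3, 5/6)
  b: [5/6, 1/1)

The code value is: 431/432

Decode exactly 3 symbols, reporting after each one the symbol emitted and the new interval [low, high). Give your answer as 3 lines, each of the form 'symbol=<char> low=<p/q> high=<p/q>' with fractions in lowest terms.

Answer: symbol=b low=5/6 high=1/1
symbol=b low=35/36 high=1/1
symbol=b low=215/216 high=1/1

Derivation:
Step 1: interval [0/1, 1/1), width = 1/1 - 0/1 = 1/1
  'a': [0/1 + 1/1*0/1, 0/1 + 1/1*1/3) = [0/1, 1/3)
  'd': [0/1 + 1/1*1/3, 0/1 + 1/1*5/6) = [1/3, 5/6)
  'b': [0/1 + 1/1*5/6, 0/1 + 1/1*1/1) = [5/6, 1/1) <- contains code 431/432
  emit 'b', narrow to [5/6, 1/1)
Step 2: interval [5/6, 1/1), width = 1/1 - 5/6 = 1/6
  'a': [5/6 + 1/6*0/1, 5/6 + 1/6*1/3) = [5/6, 8/9)
  'd': [5/6 + 1/6*1/3, 5/6 + 1/6*5/6) = [8/9, 35/36)
  'b': [5/6 + 1/6*5/6, 5/6 + 1/6*1/1) = [35/36, 1/1) <- contains code 431/432
  emit 'b', narrow to [35/36, 1/1)
Step 3: interval [35/36, 1/1), width = 1/1 - 35/36 = 1/36
  'a': [35/36 + 1/36*0/1, 35/36 + 1/36*1/3) = [35/36, 53/54)
  'd': [35/36 + 1/36*1/3, 35/36 + 1/36*5/6) = [53/54, 215/216)
  'b': [35/36 + 1/36*5/6, 35/36 + 1/36*1/1) = [215/216, 1/1) <- contains code 431/432
  emit 'b', narrow to [215/216, 1/1)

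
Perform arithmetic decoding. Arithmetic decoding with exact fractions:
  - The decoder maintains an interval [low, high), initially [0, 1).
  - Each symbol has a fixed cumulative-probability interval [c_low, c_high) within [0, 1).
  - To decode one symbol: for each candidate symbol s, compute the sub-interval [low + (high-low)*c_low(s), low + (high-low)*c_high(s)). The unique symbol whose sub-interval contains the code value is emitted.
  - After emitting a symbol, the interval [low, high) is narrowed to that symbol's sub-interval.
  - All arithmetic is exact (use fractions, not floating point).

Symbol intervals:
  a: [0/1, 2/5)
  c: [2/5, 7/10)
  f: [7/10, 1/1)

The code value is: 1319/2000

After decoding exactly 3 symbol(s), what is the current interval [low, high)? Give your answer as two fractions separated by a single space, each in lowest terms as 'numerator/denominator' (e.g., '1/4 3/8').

Step 1: interval [0/1, 1/1), width = 1/1 - 0/1 = 1/1
  'a': [0/1 + 1/1*0/1, 0/1 + 1/1*2/5) = [0/1, 2/5)
  'c': [0/1 + 1/1*2/5, 0/1 + 1/1*7/10) = [2/5, 7/10) <- contains code 1319/2000
  'f': [0/1 + 1/1*7/10, 0/1 + 1/1*1/1) = [7/10, 1/1)
  emit 'c', narrow to [2/5, 7/10)
Step 2: interval [2/5, 7/10), width = 7/10 - 2/5 = 3/10
  'a': [2/5 + 3/10*0/1, 2/5 + 3/10*2/5) = [2/5, 13/25)
  'c': [2/5 + 3/10*2/5, 2/5 + 3/10*7/10) = [13/25, 61/100)
  'f': [2/5 + 3/10*7/10, 2/5 + 3/10*1/1) = [61/100, 7/10) <- contains code 1319/2000
  emit 'f', narrow to [61/100, 7/10)
Step 3: interval [61/100, 7/10), width = 7/10 - 61/100 = 9/100
  'a': [61/100 + 9/100*0/1, 61/100 + 9/100*2/5) = [61/100, 323/500)
  'c': [61/100 + 9/100*2/5, 61/100 + 9/100*7/10) = [323/500, 673/1000) <- contains code 1319/2000
  'f': [61/100 + 9/100*7/10, 61/100 + 9/100*1/1) = [673/1000, 7/10)
  emit 'c', narrow to [323/500, 673/1000)

Answer: 323/500 673/1000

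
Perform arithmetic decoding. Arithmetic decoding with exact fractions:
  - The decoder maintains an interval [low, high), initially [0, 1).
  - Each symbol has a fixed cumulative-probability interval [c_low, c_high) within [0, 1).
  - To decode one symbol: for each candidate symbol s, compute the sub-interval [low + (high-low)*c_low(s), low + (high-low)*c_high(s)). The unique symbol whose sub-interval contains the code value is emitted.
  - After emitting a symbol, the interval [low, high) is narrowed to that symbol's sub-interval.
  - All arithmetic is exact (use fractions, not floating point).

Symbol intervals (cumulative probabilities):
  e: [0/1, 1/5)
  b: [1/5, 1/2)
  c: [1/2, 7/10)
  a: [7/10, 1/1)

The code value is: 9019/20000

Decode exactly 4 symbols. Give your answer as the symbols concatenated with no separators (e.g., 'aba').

Answer: baba

Derivation:
Step 1: interval [0/1, 1/1), width = 1/1 - 0/1 = 1/1
  'e': [0/1 + 1/1*0/1, 0/1 + 1/1*1/5) = [0/1, 1/5)
  'b': [0/1 + 1/1*1/5, 0/1 + 1/1*1/2) = [1/5, 1/2) <- contains code 9019/20000
  'c': [0/1 + 1/1*1/2, 0/1 + 1/1*7/10) = [1/2, 7/10)
  'a': [0/1 + 1/1*7/10, 0/1 + 1/1*1/1) = [7/10, 1/1)
  emit 'b', narrow to [1/5, 1/2)
Step 2: interval [1/5, 1/2), width = 1/2 - 1/5 = 3/10
  'e': [1/5 + 3/10*0/1, 1/5 + 3/10*1/5) = [1/5, 13/50)
  'b': [1/5 + 3/10*1/5, 1/5 + 3/10*1/2) = [13/50, 7/20)
  'c': [1/5 + 3/10*1/2, 1/5 + 3/10*7/10) = [7/20, 41/100)
  'a': [1/5 + 3/10*7/10, 1/5 + 3/10*1/1) = [41/100, 1/2) <- contains code 9019/20000
  emit 'a', narrow to [41/100, 1/2)
Step 3: interval [41/100, 1/2), width = 1/2 - 41/100 = 9/100
  'e': [41/100 + 9/100*0/1, 41/100 + 9/100*1/5) = [41/100, 107/250)
  'b': [41/100 + 9/100*1/5, 41/100 + 9/100*1/2) = [107/250, 91/200) <- contains code 9019/20000
  'c': [41/100 + 9/100*1/2, 41/100 + 9/100*7/10) = [91/200, 473/1000)
  'a': [41/100 + 9/100*7/10, 41/100 + 9/100*1/1) = [473/1000, 1/2)
  emit 'b', narrow to [107/250, 91/200)
Step 4: interval [107/250, 91/200), width = 91/200 - 107/250 = 27/1000
  'e': [107/250 + 27/1000*0/1, 107/250 + 27/1000*1/5) = [107/250, 2167/5000)
  'b': [107/250 + 27/1000*1/5, 107/250 + 27/1000*1/2) = [2167/5000, 883/2000)
  'c': [107/250 + 27/1000*1/2, 107/250 + 27/1000*7/10) = [883/2000, 4469/10000)
  'a': [107/250 + 27/1000*7/10, 107/250 + 27/1000*1/1) = [4469/10000, 91/200) <- contains code 9019/20000
  emit 'a', narrow to [4469/10000, 91/200)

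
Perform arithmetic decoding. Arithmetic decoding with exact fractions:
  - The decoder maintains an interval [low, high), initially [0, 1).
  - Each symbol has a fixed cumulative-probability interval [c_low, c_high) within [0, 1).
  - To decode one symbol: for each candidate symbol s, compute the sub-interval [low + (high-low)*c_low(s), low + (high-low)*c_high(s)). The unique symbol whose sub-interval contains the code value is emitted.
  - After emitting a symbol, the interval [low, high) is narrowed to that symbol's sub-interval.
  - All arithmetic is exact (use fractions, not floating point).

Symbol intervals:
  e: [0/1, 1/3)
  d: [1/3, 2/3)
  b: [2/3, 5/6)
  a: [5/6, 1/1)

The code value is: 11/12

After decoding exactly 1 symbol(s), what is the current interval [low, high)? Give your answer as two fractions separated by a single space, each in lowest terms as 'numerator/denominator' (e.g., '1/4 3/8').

Step 1: interval [0/1, 1/1), width = 1/1 - 0/1 = 1/1
  'e': [0/1 + 1/1*0/1, 0/1 + 1/1*1/3) = [0/1, 1/3)
  'd': [0/1 + 1/1*1/3, 0/1 + 1/1*2/3) = [1/3, 2/3)
  'b': [0/1 + 1/1*2/3, 0/1 + 1/1*5/6) = [2/3, 5/6)
  'a': [0/1 + 1/1*5/6, 0/1 + 1/1*1/1) = [5/6, 1/1) <- contains code 11/12
  emit 'a', narrow to [5/6, 1/1)

Answer: 5/6 1/1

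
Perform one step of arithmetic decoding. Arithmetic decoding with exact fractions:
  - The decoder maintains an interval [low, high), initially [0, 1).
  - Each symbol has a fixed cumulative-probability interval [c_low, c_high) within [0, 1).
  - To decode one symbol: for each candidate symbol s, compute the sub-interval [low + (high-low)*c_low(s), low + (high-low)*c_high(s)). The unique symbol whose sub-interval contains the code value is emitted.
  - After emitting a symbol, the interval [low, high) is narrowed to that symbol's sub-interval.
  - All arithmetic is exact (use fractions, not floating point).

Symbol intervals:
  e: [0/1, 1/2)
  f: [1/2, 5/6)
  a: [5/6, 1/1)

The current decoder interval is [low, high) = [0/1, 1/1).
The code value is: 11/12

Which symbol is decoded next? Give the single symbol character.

Interval width = high − low = 1/1 − 0/1 = 1/1
Scaled code = (code − low) / width = (11/12 − 0/1) / 1/1 = 11/12
  e: [0/1, 1/2) 
  f: [1/2, 5/6) 
  a: [5/6, 1/1) ← scaled code falls here ✓

Answer: a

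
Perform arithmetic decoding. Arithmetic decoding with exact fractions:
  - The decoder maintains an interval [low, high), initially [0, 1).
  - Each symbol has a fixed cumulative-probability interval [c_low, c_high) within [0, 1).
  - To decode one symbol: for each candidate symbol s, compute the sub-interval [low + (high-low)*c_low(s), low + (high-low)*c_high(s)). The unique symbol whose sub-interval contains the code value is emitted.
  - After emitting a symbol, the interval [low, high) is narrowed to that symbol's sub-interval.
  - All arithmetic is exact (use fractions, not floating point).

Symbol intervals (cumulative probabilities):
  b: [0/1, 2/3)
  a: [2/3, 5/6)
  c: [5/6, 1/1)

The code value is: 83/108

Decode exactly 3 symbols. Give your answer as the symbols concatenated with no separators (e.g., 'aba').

Answer: abc

Derivation:
Step 1: interval [0/1, 1/1), width = 1/1 - 0/1 = 1/1
  'b': [0/1 + 1/1*0/1, 0/1 + 1/1*2/3) = [0/1, 2/3)
  'a': [0/1 + 1/1*2/3, 0/1 + 1/1*5/6) = [2/3, 5/6) <- contains code 83/108
  'c': [0/1 + 1/1*5/6, 0/1 + 1/1*1/1) = [5/6, 1/1)
  emit 'a', narrow to [2/3, 5/6)
Step 2: interval [2/3, 5/6), width = 5/6 - 2/3 = 1/6
  'b': [2/3 + 1/6*0/1, 2/3 + 1/6*2/3) = [2/3, 7/9) <- contains code 83/108
  'a': [2/3 + 1/6*2/3, 2/3 + 1/6*5/6) = [7/9, 29/36)
  'c': [2/3 + 1/6*5/6, 2/3 + 1/6*1/1) = [29/36, 5/6)
  emit 'b', narrow to [2/3, 7/9)
Step 3: interval [2/3, 7/9), width = 7/9 - 2/3 = 1/9
  'b': [2/3 + 1/9*0/1, 2/3 + 1/9*2/3) = [2/3, 20/27)
  'a': [2/3 + 1/9*2/3, 2/3 + 1/9*5/6) = [20/27, 41/54)
  'c': [2/3 + 1/9*5/6, 2/3 + 1/9*1/1) = [41/54, 7/9) <- contains code 83/108
  emit 'c', narrow to [41/54, 7/9)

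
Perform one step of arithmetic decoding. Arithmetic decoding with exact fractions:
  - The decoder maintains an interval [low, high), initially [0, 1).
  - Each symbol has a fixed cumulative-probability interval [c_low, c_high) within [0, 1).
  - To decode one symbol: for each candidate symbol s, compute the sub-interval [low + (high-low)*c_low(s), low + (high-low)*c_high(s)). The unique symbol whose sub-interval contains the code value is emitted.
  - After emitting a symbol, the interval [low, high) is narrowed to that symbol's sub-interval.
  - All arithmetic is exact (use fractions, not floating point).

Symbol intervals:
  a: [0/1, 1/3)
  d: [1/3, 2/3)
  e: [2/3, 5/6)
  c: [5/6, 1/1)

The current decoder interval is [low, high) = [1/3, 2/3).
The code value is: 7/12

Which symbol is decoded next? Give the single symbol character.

Interval width = high − low = 2/3 − 1/3 = 1/3
Scaled code = (code − low) / width = (7/12 − 1/3) / 1/3 = 3/4
  a: [0/1, 1/3) 
  d: [1/3, 2/3) 
  e: [2/3, 5/6) ← scaled code falls here ✓
  c: [5/6, 1/1) 

Answer: e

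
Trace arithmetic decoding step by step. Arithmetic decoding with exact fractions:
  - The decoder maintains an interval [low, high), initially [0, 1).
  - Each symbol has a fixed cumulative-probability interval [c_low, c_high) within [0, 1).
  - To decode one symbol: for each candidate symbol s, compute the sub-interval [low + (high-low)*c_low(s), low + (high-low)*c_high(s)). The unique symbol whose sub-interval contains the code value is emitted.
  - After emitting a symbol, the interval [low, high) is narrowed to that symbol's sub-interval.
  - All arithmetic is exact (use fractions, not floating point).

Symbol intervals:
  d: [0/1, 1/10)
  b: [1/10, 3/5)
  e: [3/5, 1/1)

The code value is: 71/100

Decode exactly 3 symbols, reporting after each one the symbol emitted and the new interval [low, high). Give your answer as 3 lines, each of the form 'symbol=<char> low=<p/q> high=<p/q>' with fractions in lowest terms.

Answer: symbol=e low=3/5 high=1/1
symbol=b low=16/25 high=21/25
symbol=b low=33/50 high=19/25

Derivation:
Step 1: interval [0/1, 1/1), width = 1/1 - 0/1 = 1/1
  'd': [0/1 + 1/1*0/1, 0/1 + 1/1*1/10) = [0/1, 1/10)
  'b': [0/1 + 1/1*1/10, 0/1 + 1/1*3/5) = [1/10, 3/5)
  'e': [0/1 + 1/1*3/5, 0/1 + 1/1*1/1) = [3/5, 1/1) <- contains code 71/100
  emit 'e', narrow to [3/5, 1/1)
Step 2: interval [3/5, 1/1), width = 1/1 - 3/5 = 2/5
  'd': [3/5 + 2/5*0/1, 3/5 + 2/5*1/10) = [3/5, 16/25)
  'b': [3/5 + 2/5*1/10, 3/5 + 2/5*3/5) = [16/25, 21/25) <- contains code 71/100
  'e': [3/5 + 2/5*3/5, 3/5 + 2/5*1/1) = [21/25, 1/1)
  emit 'b', narrow to [16/25, 21/25)
Step 3: interval [16/25, 21/25), width = 21/25 - 16/25 = 1/5
  'd': [16/25 + 1/5*0/1, 16/25 + 1/5*1/10) = [16/25, 33/50)
  'b': [16/25 + 1/5*1/10, 16/25 + 1/5*3/5) = [33/50, 19/25) <- contains code 71/100
  'e': [16/25 + 1/5*3/5, 16/25 + 1/5*1/1) = [19/25, 21/25)
  emit 'b', narrow to [33/50, 19/25)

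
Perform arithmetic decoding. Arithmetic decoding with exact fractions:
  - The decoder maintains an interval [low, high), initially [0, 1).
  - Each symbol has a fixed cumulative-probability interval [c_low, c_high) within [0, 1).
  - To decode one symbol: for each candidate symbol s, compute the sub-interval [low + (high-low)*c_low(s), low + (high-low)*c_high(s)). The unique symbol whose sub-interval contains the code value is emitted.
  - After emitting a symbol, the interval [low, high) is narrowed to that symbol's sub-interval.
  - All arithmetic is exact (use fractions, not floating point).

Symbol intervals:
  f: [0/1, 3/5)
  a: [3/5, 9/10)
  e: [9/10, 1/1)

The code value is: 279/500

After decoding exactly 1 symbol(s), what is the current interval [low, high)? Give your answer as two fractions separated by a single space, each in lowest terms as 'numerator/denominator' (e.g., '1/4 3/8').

Step 1: interval [0/1, 1/1), width = 1/1 - 0/1 = 1/1
  'f': [0/1 + 1/1*0/1, 0/1 + 1/1*3/5) = [0/1, 3/5) <- contains code 279/500
  'a': [0/1 + 1/1*3/5, 0/1 + 1/1*9/10) = [3/5, 9/10)
  'e': [0/1 + 1/1*9/10, 0/1 + 1/1*1/1) = [9/10, 1/1)
  emit 'f', narrow to [0/1, 3/5)

Answer: 0/1 3/5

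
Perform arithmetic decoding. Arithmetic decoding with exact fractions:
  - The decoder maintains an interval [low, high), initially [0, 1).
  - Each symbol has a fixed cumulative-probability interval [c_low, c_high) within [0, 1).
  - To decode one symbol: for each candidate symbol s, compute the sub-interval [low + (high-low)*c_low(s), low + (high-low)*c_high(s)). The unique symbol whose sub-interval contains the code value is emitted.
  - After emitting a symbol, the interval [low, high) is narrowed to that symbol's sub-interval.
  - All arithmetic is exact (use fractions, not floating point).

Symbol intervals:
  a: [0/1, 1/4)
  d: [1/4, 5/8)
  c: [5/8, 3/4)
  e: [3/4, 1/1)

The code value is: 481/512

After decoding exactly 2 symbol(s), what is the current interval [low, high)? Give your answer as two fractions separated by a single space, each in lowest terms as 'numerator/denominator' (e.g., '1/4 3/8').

Step 1: interval [0/1, 1/1), width = 1/1 - 0/1 = 1/1
  'a': [0/1 + 1/1*0/1, 0/1 + 1/1*1/4) = [0/1, 1/4)
  'd': [0/1 + 1/1*1/4, 0/1 + 1/1*5/8) = [1/4, 5/8)
  'c': [0/1 + 1/1*5/8, 0/1 + 1/1*3/4) = [5/8, 3/4)
  'e': [0/1 + 1/1*3/4, 0/1 + 1/1*1/1) = [3/4, 1/1) <- contains code 481/512
  emit 'e', narrow to [3/4, 1/1)
Step 2: interval [3/4, 1/1), width = 1/1 - 3/4 = 1/4
  'a': [3/4 + 1/4*0/1, 3/4 + 1/4*1/4) = [3/4, 13/16)
  'd': [3/4 + 1/4*1/4, 3/4 + 1/4*5/8) = [13/16, 29/32)
  'c': [3/4 + 1/4*5/8, 3/4 + 1/4*3/4) = [29/32, 15/16)
  'e': [3/4 + 1/4*3/4, 3/4 + 1/4*1/1) = [15/16, 1/1) <- contains code 481/512
  emit 'e', narrow to [15/16, 1/1)

Answer: 15/16 1/1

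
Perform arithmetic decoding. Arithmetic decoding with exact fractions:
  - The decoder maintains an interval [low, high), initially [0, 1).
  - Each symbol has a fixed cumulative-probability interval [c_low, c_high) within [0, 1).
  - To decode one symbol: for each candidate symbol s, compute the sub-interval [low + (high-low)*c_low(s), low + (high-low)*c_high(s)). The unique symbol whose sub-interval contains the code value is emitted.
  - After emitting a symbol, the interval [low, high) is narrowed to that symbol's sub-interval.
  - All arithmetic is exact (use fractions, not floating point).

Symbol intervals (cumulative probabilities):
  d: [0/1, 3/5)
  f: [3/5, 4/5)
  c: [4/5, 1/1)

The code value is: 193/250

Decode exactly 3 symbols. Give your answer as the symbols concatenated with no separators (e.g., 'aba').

Step 1: interval [0/1, 1/1), width = 1/1 - 0/1 = 1/1
  'd': [0/1 + 1/1*0/1, 0/1 + 1/1*3/5) = [0/1, 3/5)
  'f': [0/1 + 1/1*3/5, 0/1 + 1/1*4/5) = [3/5, 4/5) <- contains code 193/250
  'c': [0/1 + 1/1*4/5, 0/1 + 1/1*1/1) = [4/5, 1/1)
  emit 'f', narrow to [3/5, 4/5)
Step 2: interval [3/5, 4/5), width = 4/5 - 3/5 = 1/5
  'd': [3/5 + 1/5*0/1, 3/5 + 1/5*3/5) = [3/5, 18/25)
  'f': [3/5 + 1/5*3/5, 3/5 + 1/5*4/5) = [18/25, 19/25)
  'c': [3/5 + 1/5*4/5, 3/5 + 1/5*1/1) = [19/25, 4/5) <- contains code 193/250
  emit 'c', narrow to [19/25, 4/5)
Step 3: interval [19/25, 4/5), width = 4/5 - 19/25 = 1/25
  'd': [19/25 + 1/25*0/1, 19/25 + 1/25*3/5) = [19/25, 98/125) <- contains code 193/250
  'f': [19/25 + 1/25*3/5, 19/25 + 1/25*4/5) = [98/125, 99/125)
  'c': [19/25 + 1/25*4/5, 19/25 + 1/25*1/1) = [99/125, 4/5)
  emit 'd', narrow to [19/25, 98/125)

Answer: fcd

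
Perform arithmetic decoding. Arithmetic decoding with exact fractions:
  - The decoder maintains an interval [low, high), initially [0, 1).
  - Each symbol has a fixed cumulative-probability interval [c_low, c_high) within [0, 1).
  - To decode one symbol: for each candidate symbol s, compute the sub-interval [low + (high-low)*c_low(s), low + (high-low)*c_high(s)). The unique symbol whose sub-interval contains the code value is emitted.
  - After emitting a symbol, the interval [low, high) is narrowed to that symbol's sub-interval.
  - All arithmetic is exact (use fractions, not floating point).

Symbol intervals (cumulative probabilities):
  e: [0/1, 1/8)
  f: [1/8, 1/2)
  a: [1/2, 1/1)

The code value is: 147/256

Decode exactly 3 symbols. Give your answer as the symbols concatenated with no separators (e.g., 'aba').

Step 1: interval [0/1, 1/1), width = 1/1 - 0/1 = 1/1
  'e': [0/1 + 1/1*0/1, 0/1 + 1/1*1/8) = [0/1, 1/8)
  'f': [0/1 + 1/1*1/8, 0/1 + 1/1*1/2) = [1/8, 1/2)
  'a': [0/1 + 1/1*1/2, 0/1 + 1/1*1/1) = [1/2, 1/1) <- contains code 147/256
  emit 'a', narrow to [1/2, 1/1)
Step 2: interval [1/2, 1/1), width = 1/1 - 1/2 = 1/2
  'e': [1/2 + 1/2*0/1, 1/2 + 1/2*1/8) = [1/2, 9/16)
  'f': [1/2 + 1/2*1/8, 1/2 + 1/2*1/2) = [9/16, 3/4) <- contains code 147/256
  'a': [1/2 + 1/2*1/2, 1/2 + 1/2*1/1) = [3/4, 1/1)
  emit 'f', narrow to [9/16, 3/4)
Step 3: interval [9/16, 3/4), width = 3/4 - 9/16 = 3/16
  'e': [9/16 + 3/16*0/1, 9/16 + 3/16*1/8) = [9/16, 75/128) <- contains code 147/256
  'f': [9/16 + 3/16*1/8, 9/16 + 3/16*1/2) = [75/128, 21/32)
  'a': [9/16 + 3/16*1/2, 9/16 + 3/16*1/1) = [21/32, 3/4)
  emit 'e', narrow to [9/16, 75/128)

Answer: afe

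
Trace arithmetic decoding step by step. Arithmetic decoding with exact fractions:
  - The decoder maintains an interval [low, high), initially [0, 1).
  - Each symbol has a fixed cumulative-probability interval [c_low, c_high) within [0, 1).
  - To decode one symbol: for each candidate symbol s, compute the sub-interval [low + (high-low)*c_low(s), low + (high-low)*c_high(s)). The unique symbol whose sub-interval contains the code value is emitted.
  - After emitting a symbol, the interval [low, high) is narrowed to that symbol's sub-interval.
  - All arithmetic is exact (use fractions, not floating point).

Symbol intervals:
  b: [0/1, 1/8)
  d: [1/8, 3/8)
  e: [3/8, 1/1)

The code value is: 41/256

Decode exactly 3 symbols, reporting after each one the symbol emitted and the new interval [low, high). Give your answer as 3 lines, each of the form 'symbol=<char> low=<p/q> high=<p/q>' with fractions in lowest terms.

Step 1: interval [0/1, 1/1), width = 1/1 - 0/1 = 1/1
  'b': [0/1 + 1/1*0/1, 0/1 + 1/1*1/8) = [0/1, 1/8)
  'd': [0/1 + 1/1*1/8, 0/1 + 1/1*3/8) = [1/8, 3/8) <- contains code 41/256
  'e': [0/1 + 1/1*3/8, 0/1 + 1/1*1/1) = [3/8, 1/1)
  emit 'd', narrow to [1/8, 3/8)
Step 2: interval [1/8, 3/8), width = 3/8 - 1/8 = 1/4
  'b': [1/8 + 1/4*0/1, 1/8 + 1/4*1/8) = [1/8, 5/32)
  'd': [1/8 + 1/4*1/8, 1/8 + 1/4*3/8) = [5/32, 7/32) <- contains code 41/256
  'e': [1/8 + 1/4*3/8, 1/8 + 1/4*1/1) = [7/32, 3/8)
  emit 'd', narrow to [5/32, 7/32)
Step 3: interval [5/32, 7/32), width = 7/32 - 5/32 = 1/16
  'b': [5/32 + 1/16*0/1, 5/32 + 1/16*1/8) = [5/32, 21/128) <- contains code 41/256
  'd': [5/32 + 1/16*1/8, 5/32 + 1/16*3/8) = [21/128, 23/128)
  'e': [5/32 + 1/16*3/8, 5/32 + 1/16*1/1) = [23/128, 7/32)
  emit 'b', narrow to [5/32, 21/128)

Answer: symbol=d low=1/8 high=3/8
symbol=d low=5/32 high=7/32
symbol=b low=5/32 high=21/128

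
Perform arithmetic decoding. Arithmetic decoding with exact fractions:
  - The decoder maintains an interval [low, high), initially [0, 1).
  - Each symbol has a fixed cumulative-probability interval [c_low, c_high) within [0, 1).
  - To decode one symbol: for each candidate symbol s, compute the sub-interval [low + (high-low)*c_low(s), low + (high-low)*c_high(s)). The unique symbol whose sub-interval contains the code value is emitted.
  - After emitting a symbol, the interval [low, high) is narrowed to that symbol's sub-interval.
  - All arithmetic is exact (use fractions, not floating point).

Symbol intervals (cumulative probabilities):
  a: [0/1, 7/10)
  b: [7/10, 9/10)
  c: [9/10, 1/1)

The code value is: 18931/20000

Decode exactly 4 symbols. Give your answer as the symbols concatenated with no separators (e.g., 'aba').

Answer: caac

Derivation:
Step 1: interval [0/1, 1/1), width = 1/1 - 0/1 = 1/1
  'a': [0/1 + 1/1*0/1, 0/1 + 1/1*7/10) = [0/1, 7/10)
  'b': [0/1 + 1/1*7/10, 0/1 + 1/1*9/10) = [7/10, 9/10)
  'c': [0/1 + 1/1*9/10, 0/1 + 1/1*1/1) = [9/10, 1/1) <- contains code 18931/20000
  emit 'c', narrow to [9/10, 1/1)
Step 2: interval [9/10, 1/1), width = 1/1 - 9/10 = 1/10
  'a': [9/10 + 1/10*0/1, 9/10 + 1/10*7/10) = [9/10, 97/100) <- contains code 18931/20000
  'b': [9/10 + 1/10*7/10, 9/10 + 1/10*9/10) = [97/100, 99/100)
  'c': [9/10 + 1/10*9/10, 9/10 + 1/10*1/1) = [99/100, 1/1)
  emit 'a', narrow to [9/10, 97/100)
Step 3: interval [9/10, 97/100), width = 97/100 - 9/10 = 7/100
  'a': [9/10 + 7/100*0/1, 9/10 + 7/100*7/10) = [9/10, 949/1000) <- contains code 18931/20000
  'b': [9/10 + 7/100*7/10, 9/10 + 7/100*9/10) = [949/1000, 963/1000)
  'c': [9/10 + 7/100*9/10, 9/10 + 7/100*1/1) = [963/1000, 97/100)
  emit 'a', narrow to [9/10, 949/1000)
Step 4: interval [9/10, 949/1000), width = 949/1000 - 9/10 = 49/1000
  'a': [9/10 + 49/1000*0/1, 9/10 + 49/1000*7/10) = [9/10, 9343/10000)
  'b': [9/10 + 49/1000*7/10, 9/10 + 49/1000*9/10) = [9343/10000, 9441/10000)
  'c': [9/10 + 49/1000*9/10, 9/10 + 49/1000*1/1) = [9441/10000, 949/1000) <- contains code 18931/20000
  emit 'c', narrow to [9441/10000, 949/1000)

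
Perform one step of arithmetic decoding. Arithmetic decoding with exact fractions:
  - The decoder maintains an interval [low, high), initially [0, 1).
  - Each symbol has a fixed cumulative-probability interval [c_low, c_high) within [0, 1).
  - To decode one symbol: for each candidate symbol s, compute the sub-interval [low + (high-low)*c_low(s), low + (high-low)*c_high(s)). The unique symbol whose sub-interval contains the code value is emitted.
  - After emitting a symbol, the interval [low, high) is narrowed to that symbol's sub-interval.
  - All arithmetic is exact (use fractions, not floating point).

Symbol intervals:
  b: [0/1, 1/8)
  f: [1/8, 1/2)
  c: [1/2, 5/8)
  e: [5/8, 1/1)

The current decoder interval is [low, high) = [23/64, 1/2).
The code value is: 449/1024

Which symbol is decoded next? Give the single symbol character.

Interval width = high − low = 1/2 − 23/64 = 9/64
Scaled code = (code − low) / width = (449/1024 − 23/64) / 9/64 = 9/16
  b: [0/1, 1/8) 
  f: [1/8, 1/2) 
  c: [1/2, 5/8) ← scaled code falls here ✓
  e: [5/8, 1/1) 

Answer: c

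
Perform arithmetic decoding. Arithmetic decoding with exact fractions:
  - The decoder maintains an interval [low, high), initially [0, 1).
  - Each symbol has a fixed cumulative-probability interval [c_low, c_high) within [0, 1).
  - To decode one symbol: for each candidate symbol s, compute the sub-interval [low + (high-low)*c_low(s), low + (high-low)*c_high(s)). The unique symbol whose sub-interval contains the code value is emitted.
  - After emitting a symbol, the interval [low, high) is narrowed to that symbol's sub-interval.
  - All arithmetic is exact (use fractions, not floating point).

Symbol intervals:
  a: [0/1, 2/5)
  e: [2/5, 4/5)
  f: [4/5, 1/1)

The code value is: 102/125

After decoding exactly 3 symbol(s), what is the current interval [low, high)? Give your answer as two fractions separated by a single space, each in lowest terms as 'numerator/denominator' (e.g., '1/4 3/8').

Answer: 4/5 104/125

Derivation:
Step 1: interval [0/1, 1/1), width = 1/1 - 0/1 = 1/1
  'a': [0/1 + 1/1*0/1, 0/1 + 1/1*2/5) = [0/1, 2/5)
  'e': [0/1 + 1/1*2/5, 0/1 + 1/1*4/5) = [2/5, 4/5)
  'f': [0/1 + 1/1*4/5, 0/1 + 1/1*1/1) = [4/5, 1/1) <- contains code 102/125
  emit 'f', narrow to [4/5, 1/1)
Step 2: interval [4/5, 1/1), width = 1/1 - 4/5 = 1/5
  'a': [4/5 + 1/5*0/1, 4/5 + 1/5*2/5) = [4/5, 22/25) <- contains code 102/125
  'e': [4/5 + 1/5*2/5, 4/5 + 1/5*4/5) = [22/25, 24/25)
  'f': [4/5 + 1/5*4/5, 4/5 + 1/5*1/1) = [24/25, 1/1)
  emit 'a', narrow to [4/5, 22/25)
Step 3: interval [4/5, 22/25), width = 22/25 - 4/5 = 2/25
  'a': [4/5 + 2/25*0/1, 4/5 + 2/25*2/5) = [4/5, 104/125) <- contains code 102/125
  'e': [4/5 + 2/25*2/5, 4/5 + 2/25*4/5) = [104/125, 108/125)
  'f': [4/5 + 2/25*4/5, 4/5 + 2/25*1/1) = [108/125, 22/25)
  emit 'a', narrow to [4/5, 104/125)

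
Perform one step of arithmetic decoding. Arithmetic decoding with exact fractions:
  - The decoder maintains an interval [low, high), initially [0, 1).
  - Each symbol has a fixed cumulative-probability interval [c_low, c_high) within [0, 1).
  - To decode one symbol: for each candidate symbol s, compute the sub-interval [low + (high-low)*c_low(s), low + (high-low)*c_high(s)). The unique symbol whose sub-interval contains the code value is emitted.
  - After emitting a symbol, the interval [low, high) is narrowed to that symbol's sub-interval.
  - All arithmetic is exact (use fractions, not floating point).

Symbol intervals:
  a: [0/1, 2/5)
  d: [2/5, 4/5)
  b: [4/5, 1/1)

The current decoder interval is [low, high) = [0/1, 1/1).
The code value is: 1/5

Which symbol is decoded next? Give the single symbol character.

Interval width = high − low = 1/1 − 0/1 = 1/1
Scaled code = (code − low) / width = (1/5 − 0/1) / 1/1 = 1/5
  a: [0/1, 2/5) ← scaled code falls here ✓
  d: [2/5, 4/5) 
  b: [4/5, 1/1) 

Answer: a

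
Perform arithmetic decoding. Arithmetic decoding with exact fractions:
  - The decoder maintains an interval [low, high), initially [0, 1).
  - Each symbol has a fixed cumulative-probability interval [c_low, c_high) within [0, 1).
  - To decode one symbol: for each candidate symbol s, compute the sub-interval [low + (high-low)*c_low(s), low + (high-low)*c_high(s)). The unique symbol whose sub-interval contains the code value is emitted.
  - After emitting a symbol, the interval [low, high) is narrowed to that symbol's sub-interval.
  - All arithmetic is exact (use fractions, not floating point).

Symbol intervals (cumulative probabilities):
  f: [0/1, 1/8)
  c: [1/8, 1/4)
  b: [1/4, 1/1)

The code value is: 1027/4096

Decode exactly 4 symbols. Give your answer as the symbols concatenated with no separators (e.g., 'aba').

Answer: bfff

Derivation:
Step 1: interval [0/1, 1/1), width = 1/1 - 0/1 = 1/1
  'f': [0/1 + 1/1*0/1, 0/1 + 1/1*1/8) = [0/1, 1/8)
  'c': [0/1 + 1/1*1/8, 0/1 + 1/1*1/4) = [1/8, 1/4)
  'b': [0/1 + 1/1*1/4, 0/1 + 1/1*1/1) = [1/4, 1/1) <- contains code 1027/4096
  emit 'b', narrow to [1/4, 1/1)
Step 2: interval [1/4, 1/1), width = 1/1 - 1/4 = 3/4
  'f': [1/4 + 3/4*0/1, 1/4 + 3/4*1/8) = [1/4, 11/32) <- contains code 1027/4096
  'c': [1/4 + 3/4*1/8, 1/4 + 3/4*1/4) = [11/32, 7/16)
  'b': [1/4 + 3/4*1/4, 1/4 + 3/4*1/1) = [7/16, 1/1)
  emit 'f', narrow to [1/4, 11/32)
Step 3: interval [1/4, 11/32), width = 11/32 - 1/4 = 3/32
  'f': [1/4 + 3/32*0/1, 1/4 + 3/32*1/8) = [1/4, 67/256) <- contains code 1027/4096
  'c': [1/4 + 3/32*1/8, 1/4 + 3/32*1/4) = [67/256, 35/128)
  'b': [1/4 + 3/32*1/4, 1/4 + 3/32*1/1) = [35/128, 11/32)
  emit 'f', narrow to [1/4, 67/256)
Step 4: interval [1/4, 67/256), width = 67/256 - 1/4 = 3/256
  'f': [1/4 + 3/256*0/1, 1/4 + 3/256*1/8) = [1/4, 515/2048) <- contains code 1027/4096
  'c': [1/4 + 3/256*1/8, 1/4 + 3/256*1/4) = [515/2048, 259/1024)
  'b': [1/4 + 3/256*1/4, 1/4 + 3/256*1/1) = [259/1024, 67/256)
  emit 'f', narrow to [1/4, 515/2048)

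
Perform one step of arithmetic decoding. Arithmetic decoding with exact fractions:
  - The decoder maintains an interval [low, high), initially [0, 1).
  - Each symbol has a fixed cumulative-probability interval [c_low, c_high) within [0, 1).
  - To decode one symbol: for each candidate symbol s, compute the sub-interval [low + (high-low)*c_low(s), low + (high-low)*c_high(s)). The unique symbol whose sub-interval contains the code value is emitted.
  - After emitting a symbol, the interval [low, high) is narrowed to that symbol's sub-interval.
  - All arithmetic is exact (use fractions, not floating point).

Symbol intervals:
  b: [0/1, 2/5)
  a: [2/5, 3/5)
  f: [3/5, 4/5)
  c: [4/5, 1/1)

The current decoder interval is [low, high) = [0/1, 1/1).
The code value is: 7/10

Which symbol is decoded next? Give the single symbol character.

Answer: f

Derivation:
Interval width = high − low = 1/1 − 0/1 = 1/1
Scaled code = (code − low) / width = (7/10 − 0/1) / 1/1 = 7/10
  b: [0/1, 2/5) 
  a: [2/5, 3/5) 
  f: [3/5, 4/5) ← scaled code falls here ✓
  c: [4/5, 1/1) 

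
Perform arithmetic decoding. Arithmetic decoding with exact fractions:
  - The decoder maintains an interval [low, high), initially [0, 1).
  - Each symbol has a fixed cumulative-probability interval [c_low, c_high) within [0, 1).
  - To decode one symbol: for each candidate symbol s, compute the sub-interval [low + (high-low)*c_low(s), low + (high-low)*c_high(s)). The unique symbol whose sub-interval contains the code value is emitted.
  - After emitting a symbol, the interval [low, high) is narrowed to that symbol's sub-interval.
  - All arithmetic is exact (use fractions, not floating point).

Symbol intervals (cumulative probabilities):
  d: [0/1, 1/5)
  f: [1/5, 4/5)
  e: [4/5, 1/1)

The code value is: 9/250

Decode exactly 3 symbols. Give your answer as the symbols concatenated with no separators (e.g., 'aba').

Step 1: interval [0/1, 1/1), width = 1/1 - 0/1 = 1/1
  'd': [0/1 + 1/1*0/1, 0/1 + 1/1*1/5) = [0/1, 1/5) <- contains code 9/250
  'f': [0/1 + 1/1*1/5, 0/1 + 1/1*4/5) = [1/5, 4/5)
  'e': [0/1 + 1/1*4/5, 0/1 + 1/1*1/1) = [4/5, 1/1)
  emit 'd', narrow to [0/1, 1/5)
Step 2: interval [0/1, 1/5), width = 1/5 - 0/1 = 1/5
  'd': [0/1 + 1/5*0/1, 0/1 + 1/5*1/5) = [0/1, 1/25) <- contains code 9/250
  'f': [0/1 + 1/5*1/5, 0/1 + 1/5*4/5) = [1/25, 4/25)
  'e': [0/1 + 1/5*4/5, 0/1 + 1/5*1/1) = [4/25, 1/5)
  emit 'd', narrow to [0/1, 1/25)
Step 3: interval [0/1, 1/25), width = 1/25 - 0/1 = 1/25
  'd': [0/1 + 1/25*0/1, 0/1 + 1/25*1/5) = [0/1, 1/125)
  'f': [0/1 + 1/25*1/5, 0/1 + 1/25*4/5) = [1/125, 4/125)
  'e': [0/1 + 1/25*4/5, 0/1 + 1/25*1/1) = [4/125, 1/25) <- contains code 9/250
  emit 'e', narrow to [4/125, 1/25)

Answer: dde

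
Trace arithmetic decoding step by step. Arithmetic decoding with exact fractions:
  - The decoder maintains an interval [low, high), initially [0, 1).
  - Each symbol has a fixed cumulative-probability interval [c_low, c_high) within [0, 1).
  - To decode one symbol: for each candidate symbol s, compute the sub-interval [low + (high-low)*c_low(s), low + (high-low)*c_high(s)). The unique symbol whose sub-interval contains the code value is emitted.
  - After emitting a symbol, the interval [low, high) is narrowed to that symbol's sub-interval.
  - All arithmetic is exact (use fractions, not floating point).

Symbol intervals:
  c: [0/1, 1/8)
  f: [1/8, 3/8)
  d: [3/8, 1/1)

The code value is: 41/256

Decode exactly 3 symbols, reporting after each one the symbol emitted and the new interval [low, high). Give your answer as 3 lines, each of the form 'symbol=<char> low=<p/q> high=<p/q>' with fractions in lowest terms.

Answer: symbol=f low=1/8 high=3/8
symbol=f low=5/32 high=7/32
symbol=c low=5/32 high=21/128

Derivation:
Step 1: interval [0/1, 1/1), width = 1/1 - 0/1 = 1/1
  'c': [0/1 + 1/1*0/1, 0/1 + 1/1*1/8) = [0/1, 1/8)
  'f': [0/1 + 1/1*1/8, 0/1 + 1/1*3/8) = [1/8, 3/8) <- contains code 41/256
  'd': [0/1 + 1/1*3/8, 0/1 + 1/1*1/1) = [3/8, 1/1)
  emit 'f', narrow to [1/8, 3/8)
Step 2: interval [1/8, 3/8), width = 3/8 - 1/8 = 1/4
  'c': [1/8 + 1/4*0/1, 1/8 + 1/4*1/8) = [1/8, 5/32)
  'f': [1/8 + 1/4*1/8, 1/8 + 1/4*3/8) = [5/32, 7/32) <- contains code 41/256
  'd': [1/8 + 1/4*3/8, 1/8 + 1/4*1/1) = [7/32, 3/8)
  emit 'f', narrow to [5/32, 7/32)
Step 3: interval [5/32, 7/32), width = 7/32 - 5/32 = 1/16
  'c': [5/32 + 1/16*0/1, 5/32 + 1/16*1/8) = [5/32, 21/128) <- contains code 41/256
  'f': [5/32 + 1/16*1/8, 5/32 + 1/16*3/8) = [21/128, 23/128)
  'd': [5/32 + 1/16*3/8, 5/32 + 1/16*1/1) = [23/128, 7/32)
  emit 'c', narrow to [5/32, 21/128)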